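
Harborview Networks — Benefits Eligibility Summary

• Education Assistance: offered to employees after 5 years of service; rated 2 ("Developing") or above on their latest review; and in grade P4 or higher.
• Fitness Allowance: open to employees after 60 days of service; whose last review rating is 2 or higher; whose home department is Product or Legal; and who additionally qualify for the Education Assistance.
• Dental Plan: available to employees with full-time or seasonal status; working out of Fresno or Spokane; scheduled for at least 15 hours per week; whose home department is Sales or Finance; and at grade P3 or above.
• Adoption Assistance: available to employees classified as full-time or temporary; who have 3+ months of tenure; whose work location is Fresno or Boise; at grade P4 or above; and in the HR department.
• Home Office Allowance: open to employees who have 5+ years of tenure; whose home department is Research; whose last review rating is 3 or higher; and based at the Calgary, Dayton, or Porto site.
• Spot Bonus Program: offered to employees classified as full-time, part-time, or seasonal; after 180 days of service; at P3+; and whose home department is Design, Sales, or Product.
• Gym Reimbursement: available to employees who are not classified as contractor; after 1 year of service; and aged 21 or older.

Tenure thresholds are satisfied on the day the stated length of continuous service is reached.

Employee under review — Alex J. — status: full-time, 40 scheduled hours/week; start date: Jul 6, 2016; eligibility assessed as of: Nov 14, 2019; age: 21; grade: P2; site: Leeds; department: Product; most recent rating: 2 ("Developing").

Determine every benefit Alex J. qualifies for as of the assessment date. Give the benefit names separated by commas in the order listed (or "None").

Gym Reimbursement

Service from Jul 6, 2016 to Nov 14, 2019: 1226 days.
Education Assistance — service 1226 days < 5 years (≈1825 days) ✗ → not eligible.
Fitness Allowance — service 1226 days ≥ 60 days ✓; rating 2 ≥ 2 ✓; dept Product ✓; not eligible for Education Assistance ✗ → not eligible.
Dental Plan — status full-time ✓; site Leeds ✗ (not Fresno or Spokane) → not eligible.
Adoption Assistance — status full-time ✓; service 1226 days ≥ 3 months (≈90 days) ✓; site Leeds ✗ (not Fresno or Boise) → not eligible.
Home Office Allowance — service 1226 days < 5 years (≈1825 days) ✗ → not eligible.
Spot Bonus Program — status full-time ✓; service 1226 days ≥ 180 days ✓; grade P2 < P3 ✗ → not eligible.
Gym Reimbursement — status full-time ✓ (not excluded); service 1226 days ≥ 1 year (≈365 days) ✓; age 21 ≥ 21 ✓ → eligible.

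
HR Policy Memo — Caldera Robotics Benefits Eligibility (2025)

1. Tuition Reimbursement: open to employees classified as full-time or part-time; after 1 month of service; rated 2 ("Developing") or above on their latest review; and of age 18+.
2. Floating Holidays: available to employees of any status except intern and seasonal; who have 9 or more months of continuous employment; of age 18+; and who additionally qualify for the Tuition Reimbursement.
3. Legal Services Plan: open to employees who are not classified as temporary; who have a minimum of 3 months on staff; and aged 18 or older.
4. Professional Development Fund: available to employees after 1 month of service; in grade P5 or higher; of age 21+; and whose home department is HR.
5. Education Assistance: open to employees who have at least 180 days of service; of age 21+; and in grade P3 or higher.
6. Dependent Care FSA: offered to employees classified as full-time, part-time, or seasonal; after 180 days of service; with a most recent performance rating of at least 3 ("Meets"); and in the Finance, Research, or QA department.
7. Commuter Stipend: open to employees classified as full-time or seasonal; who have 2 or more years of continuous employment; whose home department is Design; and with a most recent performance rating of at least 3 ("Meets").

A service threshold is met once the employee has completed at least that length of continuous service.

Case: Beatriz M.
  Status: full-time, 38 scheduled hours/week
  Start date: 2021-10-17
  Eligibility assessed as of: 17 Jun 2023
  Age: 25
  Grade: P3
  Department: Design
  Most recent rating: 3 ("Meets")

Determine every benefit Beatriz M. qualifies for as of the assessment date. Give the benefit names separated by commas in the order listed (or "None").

Tuition Reimbursement, Floating Holidays, Legal Services Plan, Education Assistance

Service from 2021-10-17 to 17 Jun 2023: 608 days.
Tuition Reimbursement — status full-time ✓; service 608 days ≥ 1 month (≈30 days) ✓; rating 3 ≥ 2 ✓; age 25 ≥ 18 ✓ → eligible.
Floating Holidays — status full-time ✓ (not excluded); service 608 days ≥ 9 months (≈270 days) ✓; age 25 ≥ 18 ✓; eligible for Tuition Reimbursement ✓ → eligible.
Legal Services Plan — status full-time ✓ (not excluded); service 608 days ≥ 3 months (≈90 days) ✓; age 25 ≥ 18 ✓ → eligible.
Professional Development Fund — service 608 days ≥ 1 month (≈30 days) ✓; grade P3 < P5 ✗ → not eligible.
Education Assistance — service 608 days ≥ 180 days ✓; age 25 ≥ 21 ✓; grade P3 ≥ P3 ✓ → eligible.
Dependent Care FSA — status full-time ✓; service 608 days ≥ 180 days ✓; rating 3 ≥ 3 ✓; dept Design ✗ → not eligible.
Commuter Stipend — status full-time ✓; service 608 days < 2 years (≈730 days) ✗ → not eligible.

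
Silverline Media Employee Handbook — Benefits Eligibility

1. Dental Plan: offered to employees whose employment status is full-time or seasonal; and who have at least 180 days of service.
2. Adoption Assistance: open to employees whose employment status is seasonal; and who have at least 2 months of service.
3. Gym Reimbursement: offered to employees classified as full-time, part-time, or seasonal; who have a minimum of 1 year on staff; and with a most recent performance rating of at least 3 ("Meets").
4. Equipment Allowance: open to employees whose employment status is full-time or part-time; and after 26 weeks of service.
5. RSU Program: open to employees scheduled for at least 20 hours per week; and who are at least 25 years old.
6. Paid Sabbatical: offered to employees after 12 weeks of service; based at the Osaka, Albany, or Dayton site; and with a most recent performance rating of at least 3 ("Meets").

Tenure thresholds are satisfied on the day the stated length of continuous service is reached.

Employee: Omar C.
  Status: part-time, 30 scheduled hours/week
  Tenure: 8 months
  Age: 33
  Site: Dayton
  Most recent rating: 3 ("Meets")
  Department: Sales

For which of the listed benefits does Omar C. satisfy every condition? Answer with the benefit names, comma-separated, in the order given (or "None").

Dental Plan — status part-time ✗ (requires full-time or seasonal) → not eligible.
Adoption Assistance — status part-time ✗ (requires seasonal) → not eligible.
Gym Reimbursement — status part-time ✓; service 8 months < 1 year (≈365 days) ✗ → not eligible.
Equipment Allowance — status part-time ✓; service 8 months ≥ 26 weeks (≈182 days) ✓ → eligible.
RSU Program — 30 hrs/wk ≥ 20 ✓; age 33 ≥ 25 ✓ → eligible.
Paid Sabbatical — service 8 months ≥ 12 weeks (≈84 days) ✓; site Dayton ✓; rating 3 ≥ 3 ✓ → eligible.

Equipment Allowance, RSU Program, Paid Sabbatical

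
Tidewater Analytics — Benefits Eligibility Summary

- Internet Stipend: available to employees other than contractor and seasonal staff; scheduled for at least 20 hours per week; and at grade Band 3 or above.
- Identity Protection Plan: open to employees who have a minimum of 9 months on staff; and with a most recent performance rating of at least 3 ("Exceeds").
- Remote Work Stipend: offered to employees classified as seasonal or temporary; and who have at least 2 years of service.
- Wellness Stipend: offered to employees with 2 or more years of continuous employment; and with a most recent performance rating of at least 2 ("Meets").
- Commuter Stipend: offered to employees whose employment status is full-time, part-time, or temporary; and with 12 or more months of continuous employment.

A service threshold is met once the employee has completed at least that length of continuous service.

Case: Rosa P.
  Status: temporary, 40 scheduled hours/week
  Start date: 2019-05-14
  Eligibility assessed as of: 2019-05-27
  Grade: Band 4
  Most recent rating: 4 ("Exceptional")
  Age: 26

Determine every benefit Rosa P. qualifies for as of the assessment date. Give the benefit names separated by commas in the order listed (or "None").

Service from 2019-05-14 to 2019-05-27: 13 days.
Internet Stipend — status temporary ✓ (not excluded); 40 hrs/wk ≥ 20 ✓; grade Band 4 ≥ Band 3 ✓ → eligible.
Identity Protection Plan — service 13 days < 9 months (≈270 days) ✗ → not eligible.
Remote Work Stipend — status temporary ✓; service 13 days < 2 years (≈730 days) ✗ → not eligible.
Wellness Stipend — service 13 days < 2 years (≈730 days) ✗ → not eligible.
Commuter Stipend — status temporary ✓; service 13 days < 12 months (≈360 days) ✗ → not eligible.

Internet Stipend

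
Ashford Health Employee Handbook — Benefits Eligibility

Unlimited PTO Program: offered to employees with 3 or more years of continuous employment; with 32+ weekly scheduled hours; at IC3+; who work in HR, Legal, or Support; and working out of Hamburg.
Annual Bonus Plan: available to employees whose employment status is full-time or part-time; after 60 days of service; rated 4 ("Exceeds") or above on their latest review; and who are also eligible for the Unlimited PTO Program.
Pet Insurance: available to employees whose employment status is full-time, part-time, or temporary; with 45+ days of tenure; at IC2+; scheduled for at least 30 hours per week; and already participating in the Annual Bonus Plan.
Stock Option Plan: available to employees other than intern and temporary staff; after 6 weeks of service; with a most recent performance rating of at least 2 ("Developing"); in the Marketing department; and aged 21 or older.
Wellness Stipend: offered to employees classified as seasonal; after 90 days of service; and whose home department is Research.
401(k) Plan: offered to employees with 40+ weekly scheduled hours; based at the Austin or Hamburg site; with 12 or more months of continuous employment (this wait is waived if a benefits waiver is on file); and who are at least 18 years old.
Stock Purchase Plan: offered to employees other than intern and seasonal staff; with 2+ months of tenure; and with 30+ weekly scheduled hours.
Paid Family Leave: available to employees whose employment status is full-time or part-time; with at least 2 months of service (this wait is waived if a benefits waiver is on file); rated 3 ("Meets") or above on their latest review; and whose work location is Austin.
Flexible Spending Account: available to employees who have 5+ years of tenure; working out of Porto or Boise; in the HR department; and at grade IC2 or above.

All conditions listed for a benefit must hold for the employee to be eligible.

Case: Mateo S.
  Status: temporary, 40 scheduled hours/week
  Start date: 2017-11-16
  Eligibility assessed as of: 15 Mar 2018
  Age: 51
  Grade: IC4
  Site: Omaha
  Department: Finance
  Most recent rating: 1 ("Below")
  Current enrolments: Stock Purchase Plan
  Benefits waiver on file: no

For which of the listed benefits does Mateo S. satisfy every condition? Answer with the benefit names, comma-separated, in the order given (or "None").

Service from 2017-11-16 to 15 Mar 2018: 119 days.
Unlimited PTO Program — service 119 days < 3 years (≈1095 days) ✗ → not eligible.
Annual Bonus Plan — status temporary ✗ (requires full-time or part-time) → not eligible.
Pet Insurance — status temporary ✓; service 119 days ≥ 45 days ✓; grade IC4 ≥ IC2 ✓; 40 hrs/wk ≥ 30 ✓; not enrolled in Annual Bonus Plan ✗ → not eligible.
Stock Option Plan — status temporary ✗ (excluded) → not eligible.
Wellness Stipend — status temporary ✗ (requires seasonal) → not eligible.
401(k) Plan — 40 hrs/wk ≥ 40 ✓; site Omaha ✗ (not Austin or Hamburg) → not eligible.
Stock Purchase Plan — status temporary ✓ (not excluded); service 119 days ≥ 2 months (≈60 days) ✓; 40 hrs/wk ≥ 30 ✓ → eligible.
Paid Family Leave — status temporary ✗ (requires full-time or part-time) → not eligible.
Flexible Spending Account — service 119 days < 5 years (≈1825 days) ✗ → not eligible.

Stock Purchase Plan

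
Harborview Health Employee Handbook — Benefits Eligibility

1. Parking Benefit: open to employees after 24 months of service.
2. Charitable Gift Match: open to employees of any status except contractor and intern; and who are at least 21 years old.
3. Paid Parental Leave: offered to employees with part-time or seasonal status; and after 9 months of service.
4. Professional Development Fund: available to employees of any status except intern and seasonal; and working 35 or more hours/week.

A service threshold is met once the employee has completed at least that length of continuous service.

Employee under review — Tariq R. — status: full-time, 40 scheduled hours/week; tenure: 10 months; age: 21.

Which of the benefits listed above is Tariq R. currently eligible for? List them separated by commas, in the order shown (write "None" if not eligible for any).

Parking Benefit — service 10 months < 24 months ✗ → not eligible.
Charitable Gift Match — status full-time ✓ (not excluded); age 21 ≥ 21 ✓ → eligible.
Paid Parental Leave — status full-time ✗ (requires part-time or seasonal) → not eligible.
Professional Development Fund — status full-time ✓ (not excluded); 40 hrs/wk ≥ 35 ✓ → eligible.

Charitable Gift Match, Professional Development Fund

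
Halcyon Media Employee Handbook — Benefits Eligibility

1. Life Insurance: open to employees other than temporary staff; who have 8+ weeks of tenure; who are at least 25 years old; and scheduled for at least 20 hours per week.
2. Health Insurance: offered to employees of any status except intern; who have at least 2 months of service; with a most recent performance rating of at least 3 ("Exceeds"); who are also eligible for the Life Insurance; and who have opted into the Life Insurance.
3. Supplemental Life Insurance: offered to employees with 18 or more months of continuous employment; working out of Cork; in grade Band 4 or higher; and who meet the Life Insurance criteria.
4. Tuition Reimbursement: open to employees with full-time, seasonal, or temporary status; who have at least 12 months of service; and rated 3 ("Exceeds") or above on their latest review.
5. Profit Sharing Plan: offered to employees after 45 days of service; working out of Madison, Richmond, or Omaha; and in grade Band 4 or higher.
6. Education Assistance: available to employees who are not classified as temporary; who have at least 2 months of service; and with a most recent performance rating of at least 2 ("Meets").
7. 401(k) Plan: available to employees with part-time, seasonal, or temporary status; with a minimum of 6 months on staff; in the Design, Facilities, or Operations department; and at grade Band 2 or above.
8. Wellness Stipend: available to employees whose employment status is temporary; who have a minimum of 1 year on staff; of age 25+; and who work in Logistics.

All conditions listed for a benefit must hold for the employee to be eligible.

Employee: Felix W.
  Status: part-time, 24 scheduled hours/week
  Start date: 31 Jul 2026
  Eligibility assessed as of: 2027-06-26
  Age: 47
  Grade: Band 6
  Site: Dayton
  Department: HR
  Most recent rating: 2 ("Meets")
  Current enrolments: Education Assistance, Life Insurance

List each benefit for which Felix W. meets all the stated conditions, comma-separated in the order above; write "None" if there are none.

Service from 31 Jul 2026 to 2027-06-26: 330 days.
Life Insurance — status part-time ✓ (not excluded); service 330 days ≥ 8 weeks (≈56 days) ✓; age 47 ≥ 25 ✓; 24 hrs/wk ≥ 20 ✓ → eligible.
Health Insurance — status part-time ✓ (not excluded); service 330 days ≥ 2 months (≈60 days) ✓; rating 2 < 3 ✗ → not eligible.
Supplemental Life Insurance — service 330 days < 18 months (≈540 days) ✗ → not eligible.
Tuition Reimbursement — status part-time ✗ (requires full-time, seasonal, or temporary) → not eligible.
Profit Sharing Plan — service 330 days ≥ 45 days ✓; site Dayton ✗ (not Madison, Richmond, or Omaha) → not eligible.
Education Assistance — status part-time ✓ (not excluded); service 330 days ≥ 2 months (≈60 days) ✓; rating 2 ≥ 2 ✓ → eligible.
401(k) Plan — status part-time ✓; service 330 days ≥ 6 months (≈180 days) ✓; dept HR ✗ → not eligible.
Wellness Stipend — status part-time ✗ (requires temporary) → not eligible.

Life Insurance, Education Assistance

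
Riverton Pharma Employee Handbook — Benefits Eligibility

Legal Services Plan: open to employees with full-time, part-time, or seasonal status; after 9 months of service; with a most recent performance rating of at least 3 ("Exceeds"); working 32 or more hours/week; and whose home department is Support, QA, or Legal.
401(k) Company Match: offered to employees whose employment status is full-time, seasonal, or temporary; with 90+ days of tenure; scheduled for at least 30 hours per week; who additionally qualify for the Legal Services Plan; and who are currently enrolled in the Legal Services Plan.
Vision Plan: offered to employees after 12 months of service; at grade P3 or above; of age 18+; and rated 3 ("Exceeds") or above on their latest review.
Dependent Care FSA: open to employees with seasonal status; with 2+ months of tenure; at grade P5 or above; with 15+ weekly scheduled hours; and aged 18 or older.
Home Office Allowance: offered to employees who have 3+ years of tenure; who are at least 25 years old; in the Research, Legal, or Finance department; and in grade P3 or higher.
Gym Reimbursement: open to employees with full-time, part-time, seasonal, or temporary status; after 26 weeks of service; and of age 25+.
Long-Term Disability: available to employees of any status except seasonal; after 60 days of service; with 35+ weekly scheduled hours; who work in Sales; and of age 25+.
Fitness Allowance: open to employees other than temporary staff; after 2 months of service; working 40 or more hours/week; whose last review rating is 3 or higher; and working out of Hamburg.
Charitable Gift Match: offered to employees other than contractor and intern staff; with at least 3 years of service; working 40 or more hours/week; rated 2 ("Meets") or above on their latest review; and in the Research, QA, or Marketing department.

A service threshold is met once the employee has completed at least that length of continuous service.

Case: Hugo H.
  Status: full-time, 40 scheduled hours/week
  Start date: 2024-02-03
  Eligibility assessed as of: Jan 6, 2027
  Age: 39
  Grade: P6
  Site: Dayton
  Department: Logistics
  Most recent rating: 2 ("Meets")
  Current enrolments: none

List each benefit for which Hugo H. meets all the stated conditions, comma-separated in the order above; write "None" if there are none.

Service from 2024-02-03 to Jan 6, 2027: 1068 days.
Legal Services Plan — status full-time ✓; service 1068 days ≥ 9 months (≈270 days) ✓; rating 2 < 3 ✗ → not eligible.
401(k) Company Match — status full-time ✓; service 1068 days ≥ 90 days ✓; 40 hrs/wk ≥ 30 ✓; not eligible for Legal Services Plan ✗ → not eligible.
Vision Plan — service 1068 days ≥ 12 months (≈360 days) ✓; grade P6 ≥ P3 ✓; age 39 ≥ 18 ✓; rating 2 < 3 ✗ → not eligible.
Dependent Care FSA — status full-time ✗ (requires seasonal) → not eligible.
Home Office Allowance — service 1068 days < 3 years (≈1095 days) ✗ → not eligible.
Gym Reimbursement — status full-time ✓; service 1068 days ≥ 26 weeks (≈182 days) ✓; age 39 ≥ 25 ✓ → eligible.
Long-Term Disability — status full-time ✓ (not excluded); service 1068 days ≥ 60 days ✓; 40 hrs/wk ≥ 35 ✓; dept Logistics ✗ → not eligible.
Fitness Allowance — status full-time ✓ (not excluded); service 1068 days ≥ 2 months (≈60 days) ✓; 40 hrs/wk ≥ 40 ✓; rating 2 < 3 ✗ → not eligible.
Charitable Gift Match — status full-time ✓ (not excluded); service 1068 days < 3 years (≈1095 days) ✗ → not eligible.

Gym Reimbursement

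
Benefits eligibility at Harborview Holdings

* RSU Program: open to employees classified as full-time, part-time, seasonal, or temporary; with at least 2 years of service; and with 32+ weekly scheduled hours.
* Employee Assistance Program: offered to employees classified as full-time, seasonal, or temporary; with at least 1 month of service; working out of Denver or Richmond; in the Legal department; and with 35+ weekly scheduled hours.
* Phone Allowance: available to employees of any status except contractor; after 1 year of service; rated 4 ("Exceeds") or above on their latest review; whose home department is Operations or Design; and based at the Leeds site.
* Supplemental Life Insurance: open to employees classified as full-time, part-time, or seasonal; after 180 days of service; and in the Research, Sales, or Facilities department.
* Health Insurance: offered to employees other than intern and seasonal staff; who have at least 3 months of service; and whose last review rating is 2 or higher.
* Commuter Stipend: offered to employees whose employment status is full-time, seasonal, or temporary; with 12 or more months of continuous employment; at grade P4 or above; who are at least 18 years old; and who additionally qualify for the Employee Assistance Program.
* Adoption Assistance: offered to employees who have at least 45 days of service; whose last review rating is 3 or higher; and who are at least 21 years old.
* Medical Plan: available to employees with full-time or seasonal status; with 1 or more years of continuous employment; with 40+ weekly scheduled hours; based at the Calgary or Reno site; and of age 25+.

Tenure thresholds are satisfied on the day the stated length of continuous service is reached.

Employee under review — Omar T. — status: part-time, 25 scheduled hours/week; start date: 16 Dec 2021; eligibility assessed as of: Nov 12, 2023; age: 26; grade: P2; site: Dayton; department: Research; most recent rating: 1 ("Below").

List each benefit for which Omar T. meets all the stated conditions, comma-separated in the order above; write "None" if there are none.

Service from 16 Dec 2021 to Nov 12, 2023: 696 days.
RSU Program — status part-time ✓; service 696 days < 2 years (≈730 days) ✗ → not eligible.
Employee Assistance Program — status part-time ✗ (requires full-time, seasonal, or temporary) → not eligible.
Phone Allowance — status part-time ✓ (not excluded); service 696 days ≥ 1 year (≈365 days) ✓; rating 1 < 4 ✗ → not eligible.
Supplemental Life Insurance — status part-time ✓; service 696 days ≥ 180 days ✓; dept Research ✓ → eligible.
Health Insurance — status part-time ✓ (not excluded); service 696 days ≥ 3 months (≈90 days) ✓; rating 1 < 2 ✗ → not eligible.
Commuter Stipend — status part-time ✗ (requires full-time, seasonal, or temporary) → not eligible.
Adoption Assistance — service 696 days ≥ 45 days ✓; rating 1 < 3 ✗ → not eligible.
Medical Plan — status part-time ✗ (requires full-time or seasonal) → not eligible.

Supplemental Life Insurance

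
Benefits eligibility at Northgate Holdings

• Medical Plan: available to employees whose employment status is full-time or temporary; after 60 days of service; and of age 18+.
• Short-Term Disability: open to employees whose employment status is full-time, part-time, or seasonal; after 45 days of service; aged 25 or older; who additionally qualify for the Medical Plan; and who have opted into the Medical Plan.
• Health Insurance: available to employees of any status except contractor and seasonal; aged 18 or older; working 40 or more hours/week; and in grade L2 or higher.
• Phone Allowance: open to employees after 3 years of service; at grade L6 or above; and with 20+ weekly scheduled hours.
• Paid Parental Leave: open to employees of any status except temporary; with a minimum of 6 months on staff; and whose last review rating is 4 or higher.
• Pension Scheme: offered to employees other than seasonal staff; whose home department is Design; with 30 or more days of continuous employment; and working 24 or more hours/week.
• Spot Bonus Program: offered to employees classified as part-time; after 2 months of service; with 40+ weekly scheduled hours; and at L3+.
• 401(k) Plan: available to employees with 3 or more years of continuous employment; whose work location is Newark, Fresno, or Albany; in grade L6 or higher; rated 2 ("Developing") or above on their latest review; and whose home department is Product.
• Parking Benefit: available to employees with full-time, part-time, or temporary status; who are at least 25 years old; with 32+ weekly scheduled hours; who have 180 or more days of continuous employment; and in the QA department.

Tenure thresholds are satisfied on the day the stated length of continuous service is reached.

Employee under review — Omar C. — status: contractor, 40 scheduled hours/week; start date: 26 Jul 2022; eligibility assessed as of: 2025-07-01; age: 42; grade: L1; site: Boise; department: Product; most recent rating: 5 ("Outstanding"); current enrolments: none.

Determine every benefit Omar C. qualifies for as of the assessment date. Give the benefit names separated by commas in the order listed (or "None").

Paid Parental Leave

Service from 26 Jul 2022 to 2025-07-01: 1071 days.
Medical Plan — status contractor ✗ (requires full-time or temporary) → not eligible.
Short-Term Disability — status contractor ✗ (requires full-time, part-time, or seasonal) → not eligible.
Health Insurance — status contractor ✗ (excluded) → not eligible.
Phone Allowance — service 1071 days < 3 years (≈1095 days) ✗ → not eligible.
Paid Parental Leave — status contractor ✓ (not excluded); service 1071 days ≥ 6 months (≈180 days) ✓; rating 5 ≥ 4 ✓ → eligible.
Pension Scheme — status contractor ✓ (not excluded); dept Product ✗ → not eligible.
Spot Bonus Program — status contractor ✗ (requires part-time) → not eligible.
401(k) Plan — service 1071 days < 3 years (≈1095 days) ✗ → not eligible.
Parking Benefit — status contractor ✗ (requires full-time, part-time, or temporary) → not eligible.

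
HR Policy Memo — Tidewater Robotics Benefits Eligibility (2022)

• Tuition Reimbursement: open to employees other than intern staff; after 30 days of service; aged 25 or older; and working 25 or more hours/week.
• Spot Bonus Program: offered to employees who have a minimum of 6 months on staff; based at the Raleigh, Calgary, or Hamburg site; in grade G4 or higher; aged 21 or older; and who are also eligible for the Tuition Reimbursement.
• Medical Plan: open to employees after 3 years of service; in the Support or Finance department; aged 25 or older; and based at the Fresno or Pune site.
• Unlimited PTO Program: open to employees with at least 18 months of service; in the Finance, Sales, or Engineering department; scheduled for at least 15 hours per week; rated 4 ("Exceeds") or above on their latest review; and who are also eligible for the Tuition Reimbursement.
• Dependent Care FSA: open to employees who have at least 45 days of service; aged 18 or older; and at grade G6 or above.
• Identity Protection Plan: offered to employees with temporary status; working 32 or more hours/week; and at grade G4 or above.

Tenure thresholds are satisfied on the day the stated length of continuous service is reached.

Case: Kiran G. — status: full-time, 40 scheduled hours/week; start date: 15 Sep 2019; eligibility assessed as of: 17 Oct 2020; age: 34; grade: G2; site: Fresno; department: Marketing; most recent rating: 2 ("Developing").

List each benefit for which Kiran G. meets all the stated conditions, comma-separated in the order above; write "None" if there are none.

Tuition Reimbursement

Service from 15 Sep 2019 to 17 Oct 2020: 398 days.
Tuition Reimbursement — status full-time ✓ (not excluded); service 398 days ≥ 30 days ✓; age 34 ≥ 25 ✓; 40 hrs/wk ≥ 25 ✓ → eligible.
Spot Bonus Program — service 398 days ≥ 6 months (≈180 days) ✓; site Fresno ✗ (not Raleigh, Calgary, or Hamburg) → not eligible.
Medical Plan — service 398 days < 3 years (≈1095 days) ✗ → not eligible.
Unlimited PTO Program — service 398 days < 18 months (≈540 days) ✗ → not eligible.
Dependent Care FSA — service 398 days ≥ 45 days ✓; age 34 ≥ 18 ✓; grade G2 < G6 ✗ → not eligible.
Identity Protection Plan — status full-time ✗ (requires temporary) → not eligible.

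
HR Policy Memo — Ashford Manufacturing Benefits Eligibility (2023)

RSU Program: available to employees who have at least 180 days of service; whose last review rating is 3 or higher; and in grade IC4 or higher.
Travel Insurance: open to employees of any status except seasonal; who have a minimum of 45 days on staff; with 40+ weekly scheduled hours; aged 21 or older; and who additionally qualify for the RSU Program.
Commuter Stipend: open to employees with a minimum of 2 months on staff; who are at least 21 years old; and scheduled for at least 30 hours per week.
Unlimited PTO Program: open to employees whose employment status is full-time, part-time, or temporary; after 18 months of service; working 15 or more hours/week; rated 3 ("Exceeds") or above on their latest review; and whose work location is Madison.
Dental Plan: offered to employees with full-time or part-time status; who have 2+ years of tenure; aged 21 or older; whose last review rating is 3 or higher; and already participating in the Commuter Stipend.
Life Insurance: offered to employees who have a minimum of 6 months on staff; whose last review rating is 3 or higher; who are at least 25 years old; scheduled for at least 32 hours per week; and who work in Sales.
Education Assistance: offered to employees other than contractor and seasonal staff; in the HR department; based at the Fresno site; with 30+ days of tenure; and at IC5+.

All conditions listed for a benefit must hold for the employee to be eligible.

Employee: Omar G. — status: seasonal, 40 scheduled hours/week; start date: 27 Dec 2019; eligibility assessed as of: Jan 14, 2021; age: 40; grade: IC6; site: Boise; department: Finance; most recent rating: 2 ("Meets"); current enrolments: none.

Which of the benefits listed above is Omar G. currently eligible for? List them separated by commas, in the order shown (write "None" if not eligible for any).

Service from 27 Dec 2019 to Jan 14, 2021: 384 days.
RSU Program — service 384 days ≥ 180 days ✓; rating 2 < 3 ✗ → not eligible.
Travel Insurance — status seasonal ✗ (excluded) → not eligible.
Commuter Stipend — service 384 days ≥ 2 months (≈60 days) ✓; age 40 ≥ 21 ✓; 40 hrs/wk ≥ 30 ✓ → eligible.
Unlimited PTO Program — status seasonal ✗ (requires full-time, part-time, or temporary) → not eligible.
Dental Plan — status seasonal ✗ (requires full-time or part-time) → not eligible.
Life Insurance — service 384 days ≥ 6 months (≈180 days) ✓; rating 2 < 3 ✗ → not eligible.
Education Assistance — status seasonal ✗ (excluded) → not eligible.

Commuter Stipend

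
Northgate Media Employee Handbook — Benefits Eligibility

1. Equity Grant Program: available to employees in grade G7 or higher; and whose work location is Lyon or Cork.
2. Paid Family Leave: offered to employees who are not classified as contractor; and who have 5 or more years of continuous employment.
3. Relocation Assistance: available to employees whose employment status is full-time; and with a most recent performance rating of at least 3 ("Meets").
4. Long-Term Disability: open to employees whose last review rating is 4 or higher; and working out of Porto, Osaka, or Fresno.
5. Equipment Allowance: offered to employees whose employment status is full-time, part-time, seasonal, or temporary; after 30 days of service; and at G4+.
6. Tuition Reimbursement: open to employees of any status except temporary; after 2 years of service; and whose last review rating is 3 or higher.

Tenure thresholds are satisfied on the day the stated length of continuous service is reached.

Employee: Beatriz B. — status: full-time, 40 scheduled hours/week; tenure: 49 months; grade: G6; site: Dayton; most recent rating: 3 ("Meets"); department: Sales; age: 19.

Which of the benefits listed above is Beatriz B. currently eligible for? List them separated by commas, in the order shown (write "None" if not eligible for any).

Relocation Assistance, Equipment Allowance, Tuition Reimbursement

Equity Grant Program — grade G6 < G7 ✗ → not eligible.
Paid Family Leave — status full-time ✓ (not excluded); service 49 months < 5 years (≈1825 days) ✗ → not eligible.
Relocation Assistance — status full-time ✓; rating 3 ≥ 3 ✓ → eligible.
Long-Term Disability — rating 3 < 4 ✗ → not eligible.
Equipment Allowance — status full-time ✓; service 49 months ≥ 30 days ✓; grade G6 ≥ G4 ✓ → eligible.
Tuition Reimbursement — status full-time ✓ (not excluded); service 49 months ≥ 2 years (≈730 days) ✓; rating 3 ≥ 3 ✓ → eligible.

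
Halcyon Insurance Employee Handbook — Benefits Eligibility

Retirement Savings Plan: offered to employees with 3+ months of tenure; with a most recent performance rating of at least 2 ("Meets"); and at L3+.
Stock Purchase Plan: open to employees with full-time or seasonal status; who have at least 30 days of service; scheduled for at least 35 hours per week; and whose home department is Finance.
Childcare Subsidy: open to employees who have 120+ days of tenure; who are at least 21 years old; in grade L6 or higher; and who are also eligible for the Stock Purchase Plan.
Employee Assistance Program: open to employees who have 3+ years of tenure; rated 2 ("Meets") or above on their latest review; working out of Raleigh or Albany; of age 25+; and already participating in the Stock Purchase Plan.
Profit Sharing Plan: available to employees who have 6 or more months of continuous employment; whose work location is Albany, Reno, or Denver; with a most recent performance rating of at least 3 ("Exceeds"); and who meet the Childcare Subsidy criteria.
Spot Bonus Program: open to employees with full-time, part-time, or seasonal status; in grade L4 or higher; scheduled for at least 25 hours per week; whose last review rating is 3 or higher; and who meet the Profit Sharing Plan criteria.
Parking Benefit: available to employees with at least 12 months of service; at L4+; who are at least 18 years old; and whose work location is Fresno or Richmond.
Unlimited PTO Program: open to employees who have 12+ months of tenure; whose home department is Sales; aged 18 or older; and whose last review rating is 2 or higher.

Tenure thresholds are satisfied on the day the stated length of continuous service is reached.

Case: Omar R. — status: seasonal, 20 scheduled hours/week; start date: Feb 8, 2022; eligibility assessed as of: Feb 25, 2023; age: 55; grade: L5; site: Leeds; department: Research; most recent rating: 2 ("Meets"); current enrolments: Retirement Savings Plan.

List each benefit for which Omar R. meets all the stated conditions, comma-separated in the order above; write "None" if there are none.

Service from Feb 8, 2022 to Feb 25, 2023: 382 days.
Retirement Savings Plan — service 382 days ≥ 3 months (≈90 days) ✓; rating 2 ≥ 2 ✓; grade L5 ≥ L3 ✓ → eligible.
Stock Purchase Plan — status seasonal ✓; service 382 days ≥ 30 days ✓; 20 hrs/wk < 35 ✗ → not eligible.
Childcare Subsidy — service 382 days ≥ 120 days ✓; age 55 ≥ 21 ✓; grade L5 < L6 ✗ → not eligible.
Employee Assistance Program — service 382 days < 3 years (≈1095 days) ✗ → not eligible.
Profit Sharing Plan — service 382 days ≥ 6 months (≈180 days) ✓; site Leeds ✗ (not Albany, Reno, or Denver) → not eligible.
Spot Bonus Program — status seasonal ✓; grade L5 ≥ L4 ✓; 20 hrs/wk < 25 ✗ → not eligible.
Parking Benefit — service 382 days ≥ 12 months (≈360 days) ✓; grade L5 ≥ L4 ✓; age 55 ≥ 18 ✓; site Leeds ✗ (not Fresno or Richmond) → not eligible.
Unlimited PTO Program — service 382 days ≥ 12 months (≈360 days) ✓; dept Research ✗ → not eligible.

Retirement Savings Plan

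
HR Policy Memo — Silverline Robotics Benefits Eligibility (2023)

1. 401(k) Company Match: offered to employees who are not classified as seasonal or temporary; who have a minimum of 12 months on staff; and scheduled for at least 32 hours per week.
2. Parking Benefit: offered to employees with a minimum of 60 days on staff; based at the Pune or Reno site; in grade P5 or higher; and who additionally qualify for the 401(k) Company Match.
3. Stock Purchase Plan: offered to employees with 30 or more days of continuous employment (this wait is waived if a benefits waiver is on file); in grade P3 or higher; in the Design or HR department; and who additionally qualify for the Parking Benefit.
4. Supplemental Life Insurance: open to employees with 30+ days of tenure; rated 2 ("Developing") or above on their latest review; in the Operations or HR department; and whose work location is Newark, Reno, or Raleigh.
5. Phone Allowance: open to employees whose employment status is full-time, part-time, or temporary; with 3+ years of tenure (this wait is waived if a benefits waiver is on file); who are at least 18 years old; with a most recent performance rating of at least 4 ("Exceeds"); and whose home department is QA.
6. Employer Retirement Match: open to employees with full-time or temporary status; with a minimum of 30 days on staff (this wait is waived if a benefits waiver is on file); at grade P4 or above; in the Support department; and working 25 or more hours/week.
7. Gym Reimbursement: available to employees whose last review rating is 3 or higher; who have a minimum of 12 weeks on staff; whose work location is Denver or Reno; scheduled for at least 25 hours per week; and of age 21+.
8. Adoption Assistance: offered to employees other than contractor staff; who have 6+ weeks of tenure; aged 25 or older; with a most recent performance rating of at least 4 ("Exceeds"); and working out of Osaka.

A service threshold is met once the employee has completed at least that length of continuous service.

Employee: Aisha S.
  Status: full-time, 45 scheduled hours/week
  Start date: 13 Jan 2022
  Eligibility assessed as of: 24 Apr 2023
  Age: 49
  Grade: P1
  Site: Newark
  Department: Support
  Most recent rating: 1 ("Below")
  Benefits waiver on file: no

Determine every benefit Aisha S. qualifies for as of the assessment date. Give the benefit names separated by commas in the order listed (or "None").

Service from 13 Jan 2022 to 24 Apr 2023: 466 days.
401(k) Company Match — status full-time ✓ (not excluded); service 466 days ≥ 12 months (≈360 days) ✓; 45 hrs/wk ≥ 32 ✓ → eligible.
Parking Benefit — service 466 days ≥ 60 days ✓; site Newark ✗ (not Pune or Reno) → not eligible.
Stock Purchase Plan — no waiver, service 466 days ≥ 30 days ✓; grade P1 < P3 ✗ → not eligible.
Supplemental Life Insurance — service 466 days ≥ 30 days ✓; rating 1 < 2 ✗ → not eligible.
Phone Allowance — status full-time ✓; no waiver, service 466 days < 3 years (≈1095 days) ✗ → not eligible.
Employer Retirement Match — status full-time ✓; no waiver, service 466 days ≥ 30 days ✓; grade P1 < P4 ✗ → not eligible.
Gym Reimbursement — rating 1 < 3 ✗ → not eligible.
Adoption Assistance — status full-time ✓ (not excluded); service 466 days ≥ 6 weeks (≈42 days) ✓; age 49 ≥ 25 ✓; rating 1 < 4 ✗ → not eligible.

401(k) Company Match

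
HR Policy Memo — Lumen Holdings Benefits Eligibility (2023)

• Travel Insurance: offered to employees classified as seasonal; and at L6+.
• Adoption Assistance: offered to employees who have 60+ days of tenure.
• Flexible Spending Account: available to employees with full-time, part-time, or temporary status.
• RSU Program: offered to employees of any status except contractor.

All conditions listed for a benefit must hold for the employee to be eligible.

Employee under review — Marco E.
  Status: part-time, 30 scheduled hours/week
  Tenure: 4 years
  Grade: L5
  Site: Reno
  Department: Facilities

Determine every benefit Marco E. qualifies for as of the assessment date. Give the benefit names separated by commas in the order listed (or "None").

Adoption Assistance, Flexible Spending Account, RSU Program

Travel Insurance — status part-time ✗ (requires seasonal) → not eligible.
Adoption Assistance — service 4 years ≥ 60 days ✓ → eligible.
Flexible Spending Account — status part-time ✓ → eligible.
RSU Program — status part-time ✓ (not excluded) → eligible.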